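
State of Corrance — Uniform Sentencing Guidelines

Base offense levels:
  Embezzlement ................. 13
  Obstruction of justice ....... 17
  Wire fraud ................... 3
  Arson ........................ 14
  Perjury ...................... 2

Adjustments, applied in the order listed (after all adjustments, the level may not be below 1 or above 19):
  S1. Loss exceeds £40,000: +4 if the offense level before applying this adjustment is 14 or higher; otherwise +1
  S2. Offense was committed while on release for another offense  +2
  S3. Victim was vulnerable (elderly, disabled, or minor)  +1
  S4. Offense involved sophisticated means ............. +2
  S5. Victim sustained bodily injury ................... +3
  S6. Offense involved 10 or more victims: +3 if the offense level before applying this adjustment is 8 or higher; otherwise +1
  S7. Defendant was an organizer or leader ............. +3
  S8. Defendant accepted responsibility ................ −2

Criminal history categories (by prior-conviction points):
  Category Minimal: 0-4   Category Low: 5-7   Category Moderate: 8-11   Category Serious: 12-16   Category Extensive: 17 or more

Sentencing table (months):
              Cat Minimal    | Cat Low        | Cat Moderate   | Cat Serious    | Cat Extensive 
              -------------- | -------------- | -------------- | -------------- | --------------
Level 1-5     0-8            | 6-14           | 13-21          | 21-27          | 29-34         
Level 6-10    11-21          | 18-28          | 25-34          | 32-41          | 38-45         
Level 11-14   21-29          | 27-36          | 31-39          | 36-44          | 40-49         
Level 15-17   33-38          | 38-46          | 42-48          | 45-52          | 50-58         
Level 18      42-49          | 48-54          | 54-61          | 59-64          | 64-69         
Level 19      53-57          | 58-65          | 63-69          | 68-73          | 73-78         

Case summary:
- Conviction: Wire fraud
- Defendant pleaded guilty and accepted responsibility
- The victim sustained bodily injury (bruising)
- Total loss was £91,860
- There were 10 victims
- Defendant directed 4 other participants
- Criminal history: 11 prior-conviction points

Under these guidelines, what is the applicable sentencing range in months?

Base offense level for wire fraud: 3.
S1 applies (level before this adjustment is 3 < 14, so +1): 3 + 1 = 4.
S4 does not apply.
S5 applies: 4 + 3 = 7.
S6 applies (level before this adjustment is 7 < 8, so +1): 7 + 1 = 8.
S7 applies: 8 + 3 = 11.
S8 applies: 11 − 2 = 9.
Final offense level: 9.
Criminal history: 11 prior points → Category Moderate (8-11).
Level 9 falls in the 6-10 band.
Grid: Level 6-10 × Category Moderate = 25-34 months.

25-34 months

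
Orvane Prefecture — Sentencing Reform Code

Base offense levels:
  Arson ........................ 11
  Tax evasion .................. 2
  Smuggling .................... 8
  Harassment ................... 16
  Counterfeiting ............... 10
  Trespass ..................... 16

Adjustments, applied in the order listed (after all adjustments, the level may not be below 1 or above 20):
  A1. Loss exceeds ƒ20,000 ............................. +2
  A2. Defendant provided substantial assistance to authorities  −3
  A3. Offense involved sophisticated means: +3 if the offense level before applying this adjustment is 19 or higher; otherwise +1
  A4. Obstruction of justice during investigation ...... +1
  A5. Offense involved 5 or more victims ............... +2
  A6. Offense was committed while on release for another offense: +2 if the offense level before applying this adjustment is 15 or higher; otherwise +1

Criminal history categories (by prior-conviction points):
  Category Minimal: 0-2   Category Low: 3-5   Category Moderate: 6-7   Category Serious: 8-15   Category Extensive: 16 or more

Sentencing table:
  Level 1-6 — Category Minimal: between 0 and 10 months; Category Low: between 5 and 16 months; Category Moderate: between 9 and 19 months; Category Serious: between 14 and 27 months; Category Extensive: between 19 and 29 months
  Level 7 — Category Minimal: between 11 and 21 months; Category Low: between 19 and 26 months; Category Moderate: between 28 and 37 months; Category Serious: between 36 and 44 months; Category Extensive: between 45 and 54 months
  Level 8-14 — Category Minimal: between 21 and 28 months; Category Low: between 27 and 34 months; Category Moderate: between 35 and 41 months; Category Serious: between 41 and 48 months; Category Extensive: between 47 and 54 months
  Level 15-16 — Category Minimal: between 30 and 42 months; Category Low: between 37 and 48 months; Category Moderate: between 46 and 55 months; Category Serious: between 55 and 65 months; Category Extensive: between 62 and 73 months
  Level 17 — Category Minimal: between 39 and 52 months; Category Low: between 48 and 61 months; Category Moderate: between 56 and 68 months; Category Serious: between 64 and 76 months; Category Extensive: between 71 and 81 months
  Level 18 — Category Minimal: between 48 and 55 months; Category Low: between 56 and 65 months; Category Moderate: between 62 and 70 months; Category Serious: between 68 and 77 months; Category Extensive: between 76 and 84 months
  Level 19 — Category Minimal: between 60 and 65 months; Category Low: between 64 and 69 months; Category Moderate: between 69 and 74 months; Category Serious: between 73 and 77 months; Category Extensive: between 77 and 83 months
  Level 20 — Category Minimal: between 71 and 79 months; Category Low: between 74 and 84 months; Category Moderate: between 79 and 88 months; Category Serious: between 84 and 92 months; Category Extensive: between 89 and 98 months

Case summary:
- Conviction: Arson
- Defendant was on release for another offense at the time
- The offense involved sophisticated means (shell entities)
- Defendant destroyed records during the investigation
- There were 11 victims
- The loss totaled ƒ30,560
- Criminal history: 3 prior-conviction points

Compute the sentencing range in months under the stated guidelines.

64-69 months

Base offense level for arson: 11.
A1 applies: 11 + 2 = 13.
A2 does not apply.
A3 applies (level before this adjustment is 13 < 19, so +1): 13 + 1 = 14.
A4 applies: 14 + 1 = 15.
A5 applies: 15 + 2 = 17.
A6 applies (level before this adjustment is 17 ≥ 15, so +2): 17 + 2 = 19.
Final offense level: 19.
Criminal history: 3 prior points → Category Low (3-5).
Level 19 falls in the 19 band.
Grid: Level 19 × Category Low = 64-69 months.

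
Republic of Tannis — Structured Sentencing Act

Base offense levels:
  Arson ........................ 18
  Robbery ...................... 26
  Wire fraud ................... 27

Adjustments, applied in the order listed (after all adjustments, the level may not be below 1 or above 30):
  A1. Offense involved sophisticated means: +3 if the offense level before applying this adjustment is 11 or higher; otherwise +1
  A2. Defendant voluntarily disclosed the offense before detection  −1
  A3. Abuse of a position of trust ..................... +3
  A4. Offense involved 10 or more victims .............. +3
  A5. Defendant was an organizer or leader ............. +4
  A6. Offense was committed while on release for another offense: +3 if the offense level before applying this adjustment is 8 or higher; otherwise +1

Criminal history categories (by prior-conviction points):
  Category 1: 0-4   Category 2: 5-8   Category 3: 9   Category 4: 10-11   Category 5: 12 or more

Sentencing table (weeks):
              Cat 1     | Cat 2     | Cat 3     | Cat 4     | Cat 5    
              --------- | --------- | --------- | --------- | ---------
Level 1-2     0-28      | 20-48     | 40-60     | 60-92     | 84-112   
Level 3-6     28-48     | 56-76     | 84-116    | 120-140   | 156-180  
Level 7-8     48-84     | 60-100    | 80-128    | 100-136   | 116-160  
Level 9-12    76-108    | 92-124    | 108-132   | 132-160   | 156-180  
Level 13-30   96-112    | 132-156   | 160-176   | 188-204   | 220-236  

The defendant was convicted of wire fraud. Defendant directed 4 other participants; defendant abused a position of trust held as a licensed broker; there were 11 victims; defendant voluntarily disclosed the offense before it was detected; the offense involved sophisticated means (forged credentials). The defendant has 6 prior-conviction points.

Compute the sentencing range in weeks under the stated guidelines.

Base offense level for wire fraud: 27.
A1 applies (level before this adjustment is 27 ≥ 11, so +3): 27 + 3 = 30.
A2 applies: 30 − 1 = 29.
A3 applies: 29 + 3 = 32.
A4 applies: 32 + 3 = 35.
A5 applies: 35 + 4 = 39.
Level 39 exceeds the maximum of 30; capped at 30.
Final offense level: 30.
Criminal history: 6 prior points → Category 2 (5-8).
Level 30 falls in the 13-30 band.
Grid: Level 13-30 × Category 2 = 132-156 weeks.

132-156 weeks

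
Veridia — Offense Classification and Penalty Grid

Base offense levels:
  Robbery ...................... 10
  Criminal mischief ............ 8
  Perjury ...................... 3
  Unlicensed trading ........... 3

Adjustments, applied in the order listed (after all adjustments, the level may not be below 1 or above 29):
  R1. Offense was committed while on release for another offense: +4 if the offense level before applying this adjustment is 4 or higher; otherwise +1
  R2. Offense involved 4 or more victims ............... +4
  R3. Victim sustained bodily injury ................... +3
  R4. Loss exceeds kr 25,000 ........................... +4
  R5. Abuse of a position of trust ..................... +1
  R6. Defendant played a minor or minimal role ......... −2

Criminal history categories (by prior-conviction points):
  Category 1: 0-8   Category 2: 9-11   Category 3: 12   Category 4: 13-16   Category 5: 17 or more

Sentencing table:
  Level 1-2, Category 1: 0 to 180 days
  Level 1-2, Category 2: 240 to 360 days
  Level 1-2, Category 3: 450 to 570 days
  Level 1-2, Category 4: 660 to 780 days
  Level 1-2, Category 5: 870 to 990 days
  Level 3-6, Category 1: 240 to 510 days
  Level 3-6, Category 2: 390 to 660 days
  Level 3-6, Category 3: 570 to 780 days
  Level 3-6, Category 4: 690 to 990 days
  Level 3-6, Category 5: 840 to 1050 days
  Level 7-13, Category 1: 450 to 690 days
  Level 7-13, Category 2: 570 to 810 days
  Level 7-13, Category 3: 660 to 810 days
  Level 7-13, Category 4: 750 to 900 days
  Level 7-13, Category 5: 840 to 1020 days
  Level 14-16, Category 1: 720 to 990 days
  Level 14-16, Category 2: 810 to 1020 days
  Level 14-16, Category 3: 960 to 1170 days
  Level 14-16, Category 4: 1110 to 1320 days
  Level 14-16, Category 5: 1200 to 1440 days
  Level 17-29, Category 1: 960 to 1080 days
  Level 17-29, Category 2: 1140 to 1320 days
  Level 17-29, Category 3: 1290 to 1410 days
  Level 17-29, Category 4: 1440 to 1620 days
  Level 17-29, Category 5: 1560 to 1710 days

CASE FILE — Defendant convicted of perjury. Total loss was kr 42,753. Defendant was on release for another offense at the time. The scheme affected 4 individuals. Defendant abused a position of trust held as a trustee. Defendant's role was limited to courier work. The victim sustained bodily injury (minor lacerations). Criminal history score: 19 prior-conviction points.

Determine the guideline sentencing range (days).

1200-1440 days

Base offense level for perjury: 3.
R1 applies (level before this adjustment is 3 < 4, so +1): 3 + 1 = 4.
R2 applies: 4 + 4 = 8.
R3 applies: 8 + 3 = 11.
R4 applies: 11 + 4 = 15.
R5 applies: 15 + 1 = 16.
R6 applies: 16 − 2 = 14.
Final offense level: 14.
Criminal history: 19 prior points → Category 5 (17+).
Level 14 falls in the 14-16 band.
Grid: Level 14-16 × Category 5 = 1200-1440 days.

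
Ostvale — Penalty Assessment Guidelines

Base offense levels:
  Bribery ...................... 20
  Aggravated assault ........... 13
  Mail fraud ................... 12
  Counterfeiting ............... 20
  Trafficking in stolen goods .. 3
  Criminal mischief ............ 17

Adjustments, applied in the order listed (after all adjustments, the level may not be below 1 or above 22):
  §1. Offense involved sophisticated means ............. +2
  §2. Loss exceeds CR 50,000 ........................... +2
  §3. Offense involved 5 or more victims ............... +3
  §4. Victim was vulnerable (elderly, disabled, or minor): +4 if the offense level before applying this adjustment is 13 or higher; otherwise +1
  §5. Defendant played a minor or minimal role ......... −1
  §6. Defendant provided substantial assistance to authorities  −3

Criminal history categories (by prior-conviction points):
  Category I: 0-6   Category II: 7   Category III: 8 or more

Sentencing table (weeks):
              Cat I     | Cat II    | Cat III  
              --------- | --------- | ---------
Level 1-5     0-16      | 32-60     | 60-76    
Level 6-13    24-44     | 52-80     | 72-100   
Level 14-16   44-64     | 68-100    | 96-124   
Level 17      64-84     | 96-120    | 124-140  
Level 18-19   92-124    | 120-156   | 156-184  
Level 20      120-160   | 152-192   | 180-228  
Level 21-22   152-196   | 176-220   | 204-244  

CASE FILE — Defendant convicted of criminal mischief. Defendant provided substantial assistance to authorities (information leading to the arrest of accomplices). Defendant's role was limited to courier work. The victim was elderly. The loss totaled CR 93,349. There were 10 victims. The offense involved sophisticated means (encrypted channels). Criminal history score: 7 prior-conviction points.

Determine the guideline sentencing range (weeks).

Base offense level for criminal mischief: 17.
§1 applies: 17 + 2 = 19.
§2 applies: 19 + 2 = 21.
§3 applies: 21 + 3 = 24.
§4 applies (level before this adjustment is 24 ≥ 13, so +4): 24 + 4 = 28.
§5 applies: 28 − 1 = 27.
§6 applies: 27 − 3 = 24.
Level 24 exceeds the maximum of 22; capped at 22.
Final offense level: 22.
Criminal history: 7 prior points → Category II (7).
Level 22 falls in the 21-22 band.
Grid: Level 21-22 × Category II = 176-220 weeks.

176-220 weeks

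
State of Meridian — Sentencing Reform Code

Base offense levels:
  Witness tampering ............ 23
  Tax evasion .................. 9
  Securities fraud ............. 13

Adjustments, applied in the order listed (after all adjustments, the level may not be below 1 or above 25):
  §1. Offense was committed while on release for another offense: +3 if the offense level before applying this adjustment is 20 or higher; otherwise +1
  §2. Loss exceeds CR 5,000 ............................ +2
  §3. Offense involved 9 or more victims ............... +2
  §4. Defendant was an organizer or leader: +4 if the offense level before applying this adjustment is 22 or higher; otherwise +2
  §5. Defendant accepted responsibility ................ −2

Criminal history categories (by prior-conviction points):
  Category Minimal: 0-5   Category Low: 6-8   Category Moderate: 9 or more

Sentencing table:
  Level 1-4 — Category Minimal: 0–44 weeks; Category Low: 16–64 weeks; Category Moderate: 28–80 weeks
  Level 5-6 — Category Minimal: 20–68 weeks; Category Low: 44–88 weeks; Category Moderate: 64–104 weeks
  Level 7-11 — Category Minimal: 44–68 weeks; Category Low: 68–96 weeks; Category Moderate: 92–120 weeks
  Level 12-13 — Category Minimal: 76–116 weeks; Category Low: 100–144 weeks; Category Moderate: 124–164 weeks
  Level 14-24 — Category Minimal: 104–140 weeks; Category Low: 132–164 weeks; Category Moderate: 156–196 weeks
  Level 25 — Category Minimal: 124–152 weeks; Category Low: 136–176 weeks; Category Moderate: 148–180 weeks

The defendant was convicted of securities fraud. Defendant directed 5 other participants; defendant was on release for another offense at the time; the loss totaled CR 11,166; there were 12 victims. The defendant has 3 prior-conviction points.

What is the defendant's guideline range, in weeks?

104-140 weeks

Base offense level for securities fraud: 13.
§1 applies (level before this adjustment is 13 < 20, so +1): 13 + 1 = 14.
§2 applies: 14 + 2 = 16.
§3 applies: 16 + 2 = 18.
§4 applies (level before this adjustment is 18 < 22, so +2): 18 + 2 = 20.
§5 does not apply.
Final offense level: 20.
Criminal history: 3 prior points → Category Minimal (0-5).
Level 20 falls in the 14-24 band.
Grid: Level 14-24 × Category Minimal = 104-140 weeks.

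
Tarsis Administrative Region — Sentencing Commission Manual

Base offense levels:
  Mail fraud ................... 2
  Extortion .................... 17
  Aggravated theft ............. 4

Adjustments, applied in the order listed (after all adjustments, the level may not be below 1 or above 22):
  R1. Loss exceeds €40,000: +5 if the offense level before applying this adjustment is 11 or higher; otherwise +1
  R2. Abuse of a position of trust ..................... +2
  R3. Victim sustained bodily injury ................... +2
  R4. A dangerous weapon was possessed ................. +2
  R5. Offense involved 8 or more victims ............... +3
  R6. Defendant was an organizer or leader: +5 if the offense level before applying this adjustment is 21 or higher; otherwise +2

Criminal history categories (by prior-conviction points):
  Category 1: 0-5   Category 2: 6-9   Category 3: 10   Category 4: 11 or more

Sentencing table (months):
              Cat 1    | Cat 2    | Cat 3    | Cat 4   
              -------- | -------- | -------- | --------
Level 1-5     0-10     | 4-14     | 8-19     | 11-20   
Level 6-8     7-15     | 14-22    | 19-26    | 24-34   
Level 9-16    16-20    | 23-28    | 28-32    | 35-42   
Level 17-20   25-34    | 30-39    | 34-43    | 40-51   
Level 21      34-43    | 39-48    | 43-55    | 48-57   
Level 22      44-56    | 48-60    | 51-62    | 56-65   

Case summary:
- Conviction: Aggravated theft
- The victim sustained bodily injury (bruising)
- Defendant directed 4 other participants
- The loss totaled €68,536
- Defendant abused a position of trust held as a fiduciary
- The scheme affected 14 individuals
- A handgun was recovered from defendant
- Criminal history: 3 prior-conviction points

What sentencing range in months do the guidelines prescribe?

16-20 months

Base offense level for aggravated theft: 4.
R1 applies (level before this adjustment is 4 < 11, so +1): 4 + 1 = 5.
R2 applies: 5 + 2 = 7.
R3 applies: 7 + 2 = 9.
R4 applies: 9 + 2 = 11.
R5 applies: 11 + 3 = 14.
R6 applies (level before this adjustment is 14 < 21, so +2): 14 + 2 = 16.
Final offense level: 16.
Criminal history: 3 prior points → Category 1 (0-5).
Level 16 falls in the 9-16 band.
Grid: Level 9-16 × Category 1 = 16-20 months.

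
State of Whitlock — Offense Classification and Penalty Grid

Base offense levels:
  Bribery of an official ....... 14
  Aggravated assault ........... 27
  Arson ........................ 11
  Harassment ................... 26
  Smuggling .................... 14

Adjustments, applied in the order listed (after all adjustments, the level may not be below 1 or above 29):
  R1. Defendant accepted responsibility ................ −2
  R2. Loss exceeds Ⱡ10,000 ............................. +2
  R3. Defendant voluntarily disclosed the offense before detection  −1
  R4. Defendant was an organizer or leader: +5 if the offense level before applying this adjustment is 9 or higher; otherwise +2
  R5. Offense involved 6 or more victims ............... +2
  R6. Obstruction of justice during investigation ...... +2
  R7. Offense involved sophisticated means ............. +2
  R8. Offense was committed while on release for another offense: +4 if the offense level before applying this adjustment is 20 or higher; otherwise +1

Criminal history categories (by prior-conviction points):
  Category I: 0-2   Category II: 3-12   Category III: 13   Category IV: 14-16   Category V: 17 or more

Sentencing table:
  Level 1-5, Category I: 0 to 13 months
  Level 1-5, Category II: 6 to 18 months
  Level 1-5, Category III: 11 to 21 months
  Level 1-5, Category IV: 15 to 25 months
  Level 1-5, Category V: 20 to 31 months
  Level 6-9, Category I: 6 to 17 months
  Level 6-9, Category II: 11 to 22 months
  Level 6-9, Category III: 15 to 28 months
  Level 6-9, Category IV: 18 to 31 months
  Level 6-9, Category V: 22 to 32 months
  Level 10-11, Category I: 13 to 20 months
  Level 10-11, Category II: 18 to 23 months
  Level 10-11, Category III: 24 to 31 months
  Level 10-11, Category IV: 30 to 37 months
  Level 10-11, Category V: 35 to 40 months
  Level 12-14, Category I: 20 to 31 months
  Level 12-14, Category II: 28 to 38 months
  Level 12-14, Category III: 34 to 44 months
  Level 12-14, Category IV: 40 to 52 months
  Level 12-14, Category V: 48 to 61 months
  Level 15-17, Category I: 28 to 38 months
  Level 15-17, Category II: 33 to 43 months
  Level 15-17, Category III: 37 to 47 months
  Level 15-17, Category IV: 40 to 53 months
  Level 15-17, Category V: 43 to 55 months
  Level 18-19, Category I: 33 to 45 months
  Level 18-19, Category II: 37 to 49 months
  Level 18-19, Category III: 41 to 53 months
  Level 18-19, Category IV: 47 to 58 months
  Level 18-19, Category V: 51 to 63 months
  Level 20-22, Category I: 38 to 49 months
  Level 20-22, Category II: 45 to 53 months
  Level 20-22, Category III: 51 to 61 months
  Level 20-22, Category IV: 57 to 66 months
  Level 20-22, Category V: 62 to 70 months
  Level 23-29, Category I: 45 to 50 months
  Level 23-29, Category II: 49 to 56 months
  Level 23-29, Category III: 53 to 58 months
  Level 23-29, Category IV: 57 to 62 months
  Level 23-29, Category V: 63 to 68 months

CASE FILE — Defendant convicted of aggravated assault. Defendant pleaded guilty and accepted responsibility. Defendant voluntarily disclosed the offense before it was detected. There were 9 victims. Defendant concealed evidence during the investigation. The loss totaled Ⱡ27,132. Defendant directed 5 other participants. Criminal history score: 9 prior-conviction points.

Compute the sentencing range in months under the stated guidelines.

Base offense level for aggravated assault: 27.
R1 applies: 27 − 2 = 25.
R2 applies: 25 + 2 = 27.
R3 applies: 27 − 1 = 26.
R4 applies (level before this adjustment is 26 ≥ 9, so +5): 26 + 5 = 31.
R5 applies: 31 + 2 = 33.
R6 applies: 33 + 2 = 35.
R8 does not apply.
Level 35 exceeds the maximum of 29; capped at 29.
Final offense level: 29.
Criminal history: 9 prior points → Category II (3-12).
Level 29 falls in the 23-29 band.
Grid: Level 23-29 × Category II = 49-56 months.

49-56 months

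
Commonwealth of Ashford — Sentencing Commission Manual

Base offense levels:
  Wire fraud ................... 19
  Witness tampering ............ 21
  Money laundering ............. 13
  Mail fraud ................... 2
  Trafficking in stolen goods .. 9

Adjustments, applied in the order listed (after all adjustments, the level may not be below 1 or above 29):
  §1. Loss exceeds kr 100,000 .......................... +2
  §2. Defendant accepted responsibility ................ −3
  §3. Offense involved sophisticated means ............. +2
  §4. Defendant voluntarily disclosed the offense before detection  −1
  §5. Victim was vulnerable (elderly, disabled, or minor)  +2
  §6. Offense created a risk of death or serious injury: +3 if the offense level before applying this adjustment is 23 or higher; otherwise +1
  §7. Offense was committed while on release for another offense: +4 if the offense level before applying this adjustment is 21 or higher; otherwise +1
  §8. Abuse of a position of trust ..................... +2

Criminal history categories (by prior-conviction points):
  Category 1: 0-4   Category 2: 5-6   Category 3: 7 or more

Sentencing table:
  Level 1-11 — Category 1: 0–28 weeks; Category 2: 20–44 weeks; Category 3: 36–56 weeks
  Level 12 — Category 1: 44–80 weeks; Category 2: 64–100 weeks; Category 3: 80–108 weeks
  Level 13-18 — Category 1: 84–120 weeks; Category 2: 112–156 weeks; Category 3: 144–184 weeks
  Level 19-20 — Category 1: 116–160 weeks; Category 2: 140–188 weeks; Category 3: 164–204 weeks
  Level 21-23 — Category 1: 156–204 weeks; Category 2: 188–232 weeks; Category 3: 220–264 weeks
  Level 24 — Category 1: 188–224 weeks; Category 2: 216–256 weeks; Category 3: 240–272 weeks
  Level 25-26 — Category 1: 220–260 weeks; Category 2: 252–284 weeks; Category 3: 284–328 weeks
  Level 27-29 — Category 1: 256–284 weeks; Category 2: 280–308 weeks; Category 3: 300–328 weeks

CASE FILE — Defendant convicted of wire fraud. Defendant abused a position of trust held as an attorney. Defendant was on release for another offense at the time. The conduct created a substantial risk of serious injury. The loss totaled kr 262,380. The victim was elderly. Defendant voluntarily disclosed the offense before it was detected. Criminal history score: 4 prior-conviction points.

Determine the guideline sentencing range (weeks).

Base offense level for wire fraud: 19.
§1 applies: 19 + 2 = 21.
§2 does not apply.
§4 applies: 21 − 1 = 20.
§5 applies: 20 + 2 = 22.
§6 applies (level before this adjustment is 22 < 23, so +1): 22 + 1 = 23.
§7 applies (level before this adjustment is 23 ≥ 21, so +4): 23 + 4 = 27.
§8 applies: 27 + 2 = 29.
Final offense level: 29.
Criminal history: 4 prior points → Category 1 (0-4).
Level 29 falls in the 27-29 band.
Grid: Level 27-29 × Category 1 = 256-284 weeks.

256-284 weeks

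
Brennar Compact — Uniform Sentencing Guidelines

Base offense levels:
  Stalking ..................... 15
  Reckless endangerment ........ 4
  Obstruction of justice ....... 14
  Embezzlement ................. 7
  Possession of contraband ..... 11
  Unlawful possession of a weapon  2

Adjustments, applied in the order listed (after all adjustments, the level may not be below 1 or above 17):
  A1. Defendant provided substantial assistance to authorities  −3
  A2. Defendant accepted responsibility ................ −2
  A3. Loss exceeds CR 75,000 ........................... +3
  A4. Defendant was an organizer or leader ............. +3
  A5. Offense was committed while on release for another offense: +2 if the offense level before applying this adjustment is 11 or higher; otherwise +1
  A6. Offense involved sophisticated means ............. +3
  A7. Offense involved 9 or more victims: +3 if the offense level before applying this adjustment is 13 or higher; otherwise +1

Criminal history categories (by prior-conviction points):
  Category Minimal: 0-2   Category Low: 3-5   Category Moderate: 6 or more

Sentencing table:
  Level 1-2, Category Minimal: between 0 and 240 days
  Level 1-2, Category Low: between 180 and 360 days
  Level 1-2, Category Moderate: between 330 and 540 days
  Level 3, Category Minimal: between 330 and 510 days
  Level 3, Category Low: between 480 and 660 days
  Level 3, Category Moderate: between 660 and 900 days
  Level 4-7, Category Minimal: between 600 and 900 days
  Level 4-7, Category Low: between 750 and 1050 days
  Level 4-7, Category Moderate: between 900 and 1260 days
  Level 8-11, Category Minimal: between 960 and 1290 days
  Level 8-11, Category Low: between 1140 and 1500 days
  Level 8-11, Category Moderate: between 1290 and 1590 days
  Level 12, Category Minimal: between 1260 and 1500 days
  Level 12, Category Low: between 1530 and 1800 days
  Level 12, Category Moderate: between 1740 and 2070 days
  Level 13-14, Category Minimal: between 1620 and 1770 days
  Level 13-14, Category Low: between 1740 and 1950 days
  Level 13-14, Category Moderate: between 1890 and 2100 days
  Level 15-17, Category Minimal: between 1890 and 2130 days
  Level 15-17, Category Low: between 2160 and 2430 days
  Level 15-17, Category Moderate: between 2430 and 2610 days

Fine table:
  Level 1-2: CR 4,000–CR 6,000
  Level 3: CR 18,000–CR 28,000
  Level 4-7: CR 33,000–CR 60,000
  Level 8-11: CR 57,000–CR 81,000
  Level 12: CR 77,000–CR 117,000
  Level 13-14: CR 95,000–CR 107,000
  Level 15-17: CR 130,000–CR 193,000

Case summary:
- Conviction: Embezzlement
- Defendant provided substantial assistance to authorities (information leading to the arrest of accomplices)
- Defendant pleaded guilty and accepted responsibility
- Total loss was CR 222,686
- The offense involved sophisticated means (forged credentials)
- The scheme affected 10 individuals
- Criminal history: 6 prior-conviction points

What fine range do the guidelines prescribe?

Base offense level for embezzlement: 7.
A1 applies: 7 − 3 = 4.
A2 applies: 4 − 2 = 2.
A3 applies: 2 + 3 = 5.
A6 applies: 5 + 3 = 8.
A7 applies (level before this adjustment is 8 < 13, so +1): 8 + 1 = 9.
Final offense level: 9.
Level 9 falls in the 8-11 band.
Fine table: Level 8-11 → CR 57,000–CR 81,000.

CR 57,000–CR 81,000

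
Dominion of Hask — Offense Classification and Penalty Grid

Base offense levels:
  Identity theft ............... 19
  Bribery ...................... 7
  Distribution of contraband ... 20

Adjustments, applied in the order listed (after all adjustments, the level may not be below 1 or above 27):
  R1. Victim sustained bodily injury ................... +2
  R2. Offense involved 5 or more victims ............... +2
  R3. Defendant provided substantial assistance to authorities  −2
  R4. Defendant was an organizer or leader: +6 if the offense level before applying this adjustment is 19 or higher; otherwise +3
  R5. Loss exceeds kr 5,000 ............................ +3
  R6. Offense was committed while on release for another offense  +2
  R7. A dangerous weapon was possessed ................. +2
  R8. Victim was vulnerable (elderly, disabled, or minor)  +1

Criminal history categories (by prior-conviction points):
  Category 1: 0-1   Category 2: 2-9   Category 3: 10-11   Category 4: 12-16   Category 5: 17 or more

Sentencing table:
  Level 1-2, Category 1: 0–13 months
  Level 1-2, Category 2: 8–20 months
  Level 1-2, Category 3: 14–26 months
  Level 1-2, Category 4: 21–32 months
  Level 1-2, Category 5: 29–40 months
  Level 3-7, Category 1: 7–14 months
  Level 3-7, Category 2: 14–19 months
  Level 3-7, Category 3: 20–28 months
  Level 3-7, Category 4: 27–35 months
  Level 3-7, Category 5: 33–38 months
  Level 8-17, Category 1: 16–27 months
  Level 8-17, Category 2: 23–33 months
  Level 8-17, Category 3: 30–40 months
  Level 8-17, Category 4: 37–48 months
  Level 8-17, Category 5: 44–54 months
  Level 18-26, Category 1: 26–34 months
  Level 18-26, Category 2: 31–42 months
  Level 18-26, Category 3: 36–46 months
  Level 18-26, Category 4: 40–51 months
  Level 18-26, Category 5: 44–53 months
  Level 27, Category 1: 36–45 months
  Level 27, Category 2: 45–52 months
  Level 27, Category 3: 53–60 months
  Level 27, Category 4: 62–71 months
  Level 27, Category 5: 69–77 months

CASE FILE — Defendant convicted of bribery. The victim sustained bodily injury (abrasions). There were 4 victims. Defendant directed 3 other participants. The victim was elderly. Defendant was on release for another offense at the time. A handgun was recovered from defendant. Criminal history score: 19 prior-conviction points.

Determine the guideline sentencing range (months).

Base offense level for bribery: 7.
R1 applies: 7 + 2 = 9.
R4 applies (level before this adjustment is 9 < 19, so +3): 9 + 3 = 12.
R5 does not apply.
R6 applies: 12 + 2 = 14.
R7 applies: 14 + 2 = 16.
R8 applies: 16 + 1 = 17.
Final offense level: 17.
Criminal history: 19 prior points → Category 5 (17+).
Level 17 falls in the 8-17 band.
Grid: Level 8-17 × Category 5 = 44-54 months.

44-54 months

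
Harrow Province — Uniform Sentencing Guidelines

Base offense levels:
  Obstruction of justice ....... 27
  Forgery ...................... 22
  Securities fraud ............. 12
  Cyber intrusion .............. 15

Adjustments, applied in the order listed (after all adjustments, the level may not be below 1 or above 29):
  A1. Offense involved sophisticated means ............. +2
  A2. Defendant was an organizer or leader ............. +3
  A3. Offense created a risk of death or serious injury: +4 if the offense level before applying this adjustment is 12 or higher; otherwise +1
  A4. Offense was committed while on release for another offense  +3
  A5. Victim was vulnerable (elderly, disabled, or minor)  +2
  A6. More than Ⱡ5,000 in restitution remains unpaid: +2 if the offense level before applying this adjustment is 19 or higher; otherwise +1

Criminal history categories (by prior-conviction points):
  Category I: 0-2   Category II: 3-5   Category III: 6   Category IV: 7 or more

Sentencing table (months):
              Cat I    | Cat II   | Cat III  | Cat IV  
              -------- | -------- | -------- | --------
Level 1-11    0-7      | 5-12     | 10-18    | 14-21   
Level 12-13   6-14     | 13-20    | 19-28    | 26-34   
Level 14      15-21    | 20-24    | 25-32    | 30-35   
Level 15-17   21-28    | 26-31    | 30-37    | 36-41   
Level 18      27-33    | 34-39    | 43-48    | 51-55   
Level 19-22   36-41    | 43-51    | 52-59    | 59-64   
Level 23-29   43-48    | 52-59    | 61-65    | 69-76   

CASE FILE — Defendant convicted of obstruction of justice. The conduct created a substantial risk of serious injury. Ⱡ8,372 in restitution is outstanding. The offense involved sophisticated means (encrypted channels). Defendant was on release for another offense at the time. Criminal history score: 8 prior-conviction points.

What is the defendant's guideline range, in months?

69-76 months

Base offense level for obstruction of justice: 27.
A1 applies: 27 + 2 = 29.
A2 does not apply.
A3 applies (level before this adjustment is 29 ≥ 12, so +4): 29 + 4 = 33.
A4 applies: 33 + 3 = 36.
A6 applies (level before this adjustment is 36 ≥ 19, so +2): 36 + 2 = 38.
Level 38 exceeds the maximum of 29; capped at 29.
Final offense level: 29.
Criminal history: 8 prior points → Category IV (7+).
Level 29 falls in the 23-29 band.
Grid: Level 23-29 × Category IV = 69-76 months.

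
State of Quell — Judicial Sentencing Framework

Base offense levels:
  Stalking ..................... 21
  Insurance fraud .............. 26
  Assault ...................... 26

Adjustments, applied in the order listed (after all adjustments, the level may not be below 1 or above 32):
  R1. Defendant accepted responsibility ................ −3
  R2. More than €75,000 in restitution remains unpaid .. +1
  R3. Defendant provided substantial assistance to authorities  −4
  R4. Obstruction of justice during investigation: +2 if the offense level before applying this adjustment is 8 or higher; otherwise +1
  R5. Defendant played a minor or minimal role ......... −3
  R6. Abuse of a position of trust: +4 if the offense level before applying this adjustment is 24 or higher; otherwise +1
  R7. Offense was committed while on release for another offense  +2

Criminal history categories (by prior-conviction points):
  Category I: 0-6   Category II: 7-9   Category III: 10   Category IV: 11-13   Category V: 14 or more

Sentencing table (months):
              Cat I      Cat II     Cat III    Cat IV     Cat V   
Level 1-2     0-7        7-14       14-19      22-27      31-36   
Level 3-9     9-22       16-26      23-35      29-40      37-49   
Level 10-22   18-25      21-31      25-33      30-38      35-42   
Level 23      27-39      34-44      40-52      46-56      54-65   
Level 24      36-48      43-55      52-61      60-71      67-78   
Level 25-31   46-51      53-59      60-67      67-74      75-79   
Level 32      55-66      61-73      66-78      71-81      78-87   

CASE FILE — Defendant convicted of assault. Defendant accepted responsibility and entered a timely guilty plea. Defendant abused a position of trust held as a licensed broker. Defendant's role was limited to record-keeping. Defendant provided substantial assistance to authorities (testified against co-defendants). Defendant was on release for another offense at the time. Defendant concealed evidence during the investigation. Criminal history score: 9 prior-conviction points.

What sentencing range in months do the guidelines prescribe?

21-31 months

Base offense level for assault: 26.
R1 applies: 26 − 3 = 23.
R3 applies: 23 − 4 = 19.
R4 applies (level before this adjustment is 19 ≥ 8, so +2): 19 + 2 = 21.
R5 applies: 21 − 3 = 18.
R6 applies (level before this adjustment is 18 < 24, so +1): 18 + 1 = 19.
R7 applies: 19 + 2 = 21.
Final offense level: 21.
Criminal history: 9 prior points → Category II (7-9).
Level 21 falls in the 10-22 band.
Grid: Level 10-22 × Category II = 21-31 months.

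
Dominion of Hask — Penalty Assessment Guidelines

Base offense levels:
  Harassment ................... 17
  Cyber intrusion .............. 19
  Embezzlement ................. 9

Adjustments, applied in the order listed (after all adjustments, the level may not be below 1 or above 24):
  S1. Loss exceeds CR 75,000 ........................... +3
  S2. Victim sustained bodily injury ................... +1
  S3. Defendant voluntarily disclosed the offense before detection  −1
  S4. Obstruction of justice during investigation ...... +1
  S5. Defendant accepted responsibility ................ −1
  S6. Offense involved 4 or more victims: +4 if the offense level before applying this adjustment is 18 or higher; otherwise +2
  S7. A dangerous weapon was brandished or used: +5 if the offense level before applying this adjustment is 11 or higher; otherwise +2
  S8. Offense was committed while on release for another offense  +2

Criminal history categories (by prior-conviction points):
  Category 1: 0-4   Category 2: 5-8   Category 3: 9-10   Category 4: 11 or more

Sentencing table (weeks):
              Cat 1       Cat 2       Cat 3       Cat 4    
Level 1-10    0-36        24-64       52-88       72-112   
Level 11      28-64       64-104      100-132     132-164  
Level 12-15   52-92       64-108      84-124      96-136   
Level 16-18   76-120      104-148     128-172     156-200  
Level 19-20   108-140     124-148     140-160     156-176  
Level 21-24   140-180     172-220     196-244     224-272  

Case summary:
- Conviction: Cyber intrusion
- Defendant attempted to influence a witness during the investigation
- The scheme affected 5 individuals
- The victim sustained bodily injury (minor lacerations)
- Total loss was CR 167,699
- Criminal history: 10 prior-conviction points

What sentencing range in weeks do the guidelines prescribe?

Base offense level for cyber intrusion: 19.
S1 applies: 19 + 3 = 22.
S2 applies: 22 + 1 = 23.
S4 applies: 23 + 1 = 24.
S6 applies (level before this adjustment is 24 ≥ 18, so +4): 24 + 4 = 28.
S7 does not apply.
S8 does not apply.
Level 28 exceeds the maximum of 24; capped at 24.
Final offense level: 24.
Criminal history: 10 prior points → Category 3 (9-10).
Level 24 falls in the 21-24 band.
Grid: Level 21-24 × Category 3 = 196-244 weeks.

196-244 weeks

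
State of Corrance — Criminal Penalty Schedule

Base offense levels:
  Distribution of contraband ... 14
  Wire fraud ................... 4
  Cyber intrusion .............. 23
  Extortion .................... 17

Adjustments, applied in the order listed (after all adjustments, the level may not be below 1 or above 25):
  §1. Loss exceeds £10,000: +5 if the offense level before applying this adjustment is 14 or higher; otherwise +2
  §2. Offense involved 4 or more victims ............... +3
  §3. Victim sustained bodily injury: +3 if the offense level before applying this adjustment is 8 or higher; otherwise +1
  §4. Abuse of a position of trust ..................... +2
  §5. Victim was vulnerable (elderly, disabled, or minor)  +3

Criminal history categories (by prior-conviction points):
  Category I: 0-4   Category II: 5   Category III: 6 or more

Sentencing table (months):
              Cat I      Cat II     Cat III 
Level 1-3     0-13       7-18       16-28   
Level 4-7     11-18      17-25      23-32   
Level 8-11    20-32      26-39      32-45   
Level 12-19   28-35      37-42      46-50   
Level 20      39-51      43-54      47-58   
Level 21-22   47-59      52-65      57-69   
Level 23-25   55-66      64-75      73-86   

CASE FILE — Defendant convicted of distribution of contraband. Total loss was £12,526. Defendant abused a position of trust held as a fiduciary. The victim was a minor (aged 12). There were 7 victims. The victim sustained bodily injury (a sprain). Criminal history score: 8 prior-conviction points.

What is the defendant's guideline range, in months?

Base offense level for distribution of contraband: 14.
§1 applies (level before this adjustment is 14 ≥ 14, so +5): 14 + 5 = 19.
§2 applies: 19 + 3 = 22.
§3 applies (level before this adjustment is 22 ≥ 8, so +3): 22 + 3 = 25.
§4 applies: 25 + 2 = 27.
§5 applies: 27 + 3 = 30.
Level 30 exceeds the maximum of 25; capped at 25.
Final offense level: 25.
Criminal history: 8 prior points → Category III (6+).
Level 25 falls in the 23-25 band.
Grid: Level 23-25 × Category III = 73-86 months.

73-86 months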